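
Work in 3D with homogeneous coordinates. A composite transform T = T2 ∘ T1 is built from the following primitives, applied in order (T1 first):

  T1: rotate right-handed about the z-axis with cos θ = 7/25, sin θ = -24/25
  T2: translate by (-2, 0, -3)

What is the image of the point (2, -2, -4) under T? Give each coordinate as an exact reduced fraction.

T1 rotate right-handed about the z-axis with cos θ = 7/25, sin θ = -24/25: (2, -2, -4) → (-34/25, -62/25, -4)
T2 translate by (-2, 0, -3): (-34/25, -62/25, -4) → (-84/25, -62/25, -7)

T(p) = (-84/25, -62/25, -7)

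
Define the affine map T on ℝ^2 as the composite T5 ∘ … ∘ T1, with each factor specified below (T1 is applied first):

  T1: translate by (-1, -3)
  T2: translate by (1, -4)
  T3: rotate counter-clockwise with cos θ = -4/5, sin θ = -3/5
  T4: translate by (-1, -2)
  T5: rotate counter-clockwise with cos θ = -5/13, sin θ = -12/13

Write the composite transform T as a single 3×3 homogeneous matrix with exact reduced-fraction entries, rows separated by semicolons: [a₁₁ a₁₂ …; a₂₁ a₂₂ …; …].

T = [-16/65 -63/65 346/65; 63/65 -16/65 222/65; 0 0 1]

T1 = [1 0 -1; 0 1 -3; 0 0 1]
T2·T1 = [1 0 0; 0 1 -7; 0 0 1]
T3·…·T1 = [-4/5 3/5 -21/5; -3/5 -4/5 28/5; 0 0 1]
T4·…·T1 = [-4/5 3/5 -26/5; -3/5 -4/5 18/5; 0 0 1]
T5·…·T1 = [-16/65 -63/65 346/65; 63/65 -16/65 222/65; 0 0 1]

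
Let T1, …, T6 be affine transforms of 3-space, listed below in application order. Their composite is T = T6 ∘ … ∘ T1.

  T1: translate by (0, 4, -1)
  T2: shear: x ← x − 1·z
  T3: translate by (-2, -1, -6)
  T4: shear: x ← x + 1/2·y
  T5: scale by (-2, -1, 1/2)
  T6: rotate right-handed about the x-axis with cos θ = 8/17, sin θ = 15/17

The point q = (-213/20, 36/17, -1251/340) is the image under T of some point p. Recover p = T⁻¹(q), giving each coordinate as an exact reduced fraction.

T1 = [1 0 0 0; 0 1 0 4; 0 0 1 -1; 0 0 0 1]
T2·T1 = [1 0 -1 1; 0 1 0 4; 0 0 1 -1; 0 0 0 1]
T3·…·T1 = [1 0 -1 -1; 0 1 0 3; 0 0 1 -7; 0 0 0 1]
T4·…·T1 = [1 1/2 -1 1/2; 0 1 0 3; 0 0 1 -7; 0 0 0 1]
T5·…·T1 = [-2 -1 2 -1; 0 -1 0 -3; 0 0 1/2 -7/2; 0 0 0 1]
T6·…·T1 = [-2 -1 2 -1; 0 -8/17 -15/34 57/34; 0 -15/17 4/17 -73/17; 0 0 0 1]
det M = 1; M⁻¹ = [-1/2 -26/17 47/34 8; 0 -8/17 -15/17 -3; 0 -30/17 16/17 7; 0 0 0 1]
M⁻¹ · (-213/20, 36/17, -1251/340)ᵀ = (5, -3/4, -1/5)ᵀ

p = (5, -3/4, -1/5)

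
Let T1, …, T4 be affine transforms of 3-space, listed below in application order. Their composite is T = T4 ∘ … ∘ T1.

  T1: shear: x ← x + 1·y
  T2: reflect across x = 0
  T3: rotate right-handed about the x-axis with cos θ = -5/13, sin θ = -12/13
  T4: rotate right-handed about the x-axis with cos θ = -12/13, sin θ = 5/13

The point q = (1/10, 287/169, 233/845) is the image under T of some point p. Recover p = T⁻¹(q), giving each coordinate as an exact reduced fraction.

T1 = [1 1 0 0; 0 1 0 0; 0 0 1 0; 0 0 0 1]
T2·T1 = [-1 -1 0 0; 0 1 0 0; 0 0 1 0; 0 0 0 1]
T3·…·T1 = [-1 -1 0 0; 0 -5/13 12/13 0; 0 -12/13 -5/13 0; 0 0 0 1]
T4·…·T1 = [-1 -1 0 0; 0 120/169 -119/169 0; 0 119/169 120/169 0; 0 0 0 1]
det M = -1; M⁻¹ = [-1 -120/169 -119/169 0; 0 120/169 119/169 0; 0 -119/169 120/169 0; 0 0 0 1]
M⁻¹ · (1/10, 287/169, 233/845)ᵀ = (-3/2, 7/5, -1)ᵀ

p = (-3/2, 7/5, -1)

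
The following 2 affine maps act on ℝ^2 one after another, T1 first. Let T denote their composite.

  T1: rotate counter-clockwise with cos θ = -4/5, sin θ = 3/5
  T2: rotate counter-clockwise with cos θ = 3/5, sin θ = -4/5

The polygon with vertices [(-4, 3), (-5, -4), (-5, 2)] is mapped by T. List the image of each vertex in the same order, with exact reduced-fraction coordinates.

image vertices: (-3, -4), (4, -5), (-2, -5)

T1 rotate counter-clockwise with cos θ = -4/5, sin θ = 3/5: (-4, 3) → (7/5, -24/5); (-5, -4) → (32/5, 1/5); (-5, 2) → (14/5, -23/5)
T2 rotate counter-clockwise with cos θ = 3/5, sin θ = -4/5: (7/5, -24/5) → (-3, -4); (32/5, 1/5) → (4, -5); (14/5, -23/5) → (-2, -5)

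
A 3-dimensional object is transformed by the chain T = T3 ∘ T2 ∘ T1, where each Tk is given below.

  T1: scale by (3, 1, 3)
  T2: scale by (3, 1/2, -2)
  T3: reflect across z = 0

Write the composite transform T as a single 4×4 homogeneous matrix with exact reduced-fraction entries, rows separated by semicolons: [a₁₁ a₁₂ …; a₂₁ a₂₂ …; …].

T = [9 0 0 0; 0 1/2 0 0; 0 0 6 0; 0 0 0 1]

T1 = [3 0 0 0; 0 1 0 0; 0 0 3 0; 0 0 0 1]
T2·T1 = [9 0 0 0; 0 1/2 0 0; 0 0 -6 0; 0 0 0 1]
T3·…·T1 = [9 0 0 0; 0 1/2 0 0; 0 0 6 0; 0 0 0 1]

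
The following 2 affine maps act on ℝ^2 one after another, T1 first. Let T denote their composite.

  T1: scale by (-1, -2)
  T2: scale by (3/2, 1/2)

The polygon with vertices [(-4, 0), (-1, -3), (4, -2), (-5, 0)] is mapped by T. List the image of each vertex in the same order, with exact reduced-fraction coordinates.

image vertices: (6, 0), (3/2, 3), (-6, 2), (15/2, 0)

T1 scale by (-1, -2): (-4, 0) → (4, 0); (-1, -3) → (1, 6); (4, -2) → (-4, 4); (-5, 0) → (5, 0)
T2 scale by (3/2, 1/2): (4, 0) → (6, 0); (1, 6) → (3/2, 3); (-4, 4) → (-6, 2); (5, 0) → (15/2, 0)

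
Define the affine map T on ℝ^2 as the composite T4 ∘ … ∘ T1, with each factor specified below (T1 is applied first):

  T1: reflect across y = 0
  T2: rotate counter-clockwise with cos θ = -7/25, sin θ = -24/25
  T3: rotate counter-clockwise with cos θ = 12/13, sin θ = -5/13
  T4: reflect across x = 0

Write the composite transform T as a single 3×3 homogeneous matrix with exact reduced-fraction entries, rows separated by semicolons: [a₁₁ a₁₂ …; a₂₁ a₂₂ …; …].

T = [204/325 253/325 0; -253/325 204/325 0; 0 0 1]

T1 = [1 0 0; 0 -1 0; 0 0 1]
T2·T1 = [-7/25 -24/25 0; -24/25 7/25 0; 0 0 1]
T3·…·T1 = [-204/325 -253/325 0; -253/325 204/325 0; 0 0 1]
T4·…·T1 = [204/325 253/325 0; -253/325 204/325 0; 0 0 1]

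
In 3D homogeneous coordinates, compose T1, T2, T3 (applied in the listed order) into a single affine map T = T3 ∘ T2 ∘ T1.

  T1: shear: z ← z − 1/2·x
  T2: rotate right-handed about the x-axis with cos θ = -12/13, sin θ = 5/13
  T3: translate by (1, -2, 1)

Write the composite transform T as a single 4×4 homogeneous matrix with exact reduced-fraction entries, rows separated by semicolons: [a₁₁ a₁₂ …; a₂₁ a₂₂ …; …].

T1 = [1 0 0 0; 0 1 0 0; -1/2 0 1 0; 0 0 0 1]
T2·T1 = [1 0 0 0; 5/26 -12/13 -5/13 0; 6/13 5/13 -12/13 0; 0 0 0 1]
T3·…·T1 = [1 0 0 1; 5/26 -12/13 -5/13 -2; 6/13 5/13 -12/13 1; 0 0 0 1]

T = [1 0 0 1; 5/26 -12/13 -5/13 -2; 6/13 5/13 -12/13 1; 0 0 0 1]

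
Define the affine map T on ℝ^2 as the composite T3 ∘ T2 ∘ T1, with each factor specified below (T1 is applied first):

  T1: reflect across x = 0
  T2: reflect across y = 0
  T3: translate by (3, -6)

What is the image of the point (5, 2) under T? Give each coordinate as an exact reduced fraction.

T1 reflect across x = 0: (5, 2) → (-5, 2)
T2 reflect across y = 0: (-5, 2) → (-5, -2)
T3 translate by (3, -6): (-5, -2) → (-2, -8)

T(p) = (-2, -8)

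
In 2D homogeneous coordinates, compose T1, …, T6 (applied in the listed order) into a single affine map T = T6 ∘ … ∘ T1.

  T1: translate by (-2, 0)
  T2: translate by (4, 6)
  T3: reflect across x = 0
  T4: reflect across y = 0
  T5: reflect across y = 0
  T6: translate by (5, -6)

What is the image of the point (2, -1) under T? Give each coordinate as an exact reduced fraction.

T1 translate by (-2, 0): (2, -1) → (0, -1)
T2 translate by (4, 6): (0, -1) → (4, 5)
T3 reflect across x = 0: (4, 5) → (-4, 5)
T4 reflect across y = 0: (-4, 5) → (-4, -5)
T5 reflect across y = 0: (-4, -5) → (-4, 5)
T6 translate by (5, -6): (-4, 5) → (1, -1)

T(p) = (1, -1)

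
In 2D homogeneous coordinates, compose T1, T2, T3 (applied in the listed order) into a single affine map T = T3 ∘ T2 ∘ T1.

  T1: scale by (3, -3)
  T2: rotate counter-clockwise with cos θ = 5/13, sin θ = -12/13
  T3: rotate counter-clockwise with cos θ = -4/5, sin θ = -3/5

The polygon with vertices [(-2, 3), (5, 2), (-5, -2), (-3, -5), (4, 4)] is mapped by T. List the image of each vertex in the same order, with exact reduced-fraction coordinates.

image vertices: (633/65, 306/65), (-642/65, 831/65), (642/65, -831/65), (9/65, -1137/65), (-276/65, 1068/65)

T1 scale by (3, -3): (-2, 3) → (-6, -9); (5, 2) → (15, -6); (-5, -2) → (-15, 6); (-3, -5) → (-9, 15); (4, 4) → (12, -12)
T2 rotate counter-clockwise with cos θ = 5/13, sin θ = -12/13: (-6, -9) → (-138/13, 27/13); (15, -6) → (3/13, -210/13); (-15, 6) → (-3/13, 210/13); (-9, 15) → (135/13, 183/13); (12, -12) → (-84/13, -204/13)
T3 rotate counter-clockwise with cos θ = -4/5, sin θ = -3/5: (-138/13, 27/13) → (633/65, 306/65); (3/13, -210/13) → (-642/65, 831/65); (-3/13, 210/13) → (642/65, -831/65); (135/13, 183/13) → (9/65, -1137/65); (-84/13, -204/13) → (-276/65, 1068/65)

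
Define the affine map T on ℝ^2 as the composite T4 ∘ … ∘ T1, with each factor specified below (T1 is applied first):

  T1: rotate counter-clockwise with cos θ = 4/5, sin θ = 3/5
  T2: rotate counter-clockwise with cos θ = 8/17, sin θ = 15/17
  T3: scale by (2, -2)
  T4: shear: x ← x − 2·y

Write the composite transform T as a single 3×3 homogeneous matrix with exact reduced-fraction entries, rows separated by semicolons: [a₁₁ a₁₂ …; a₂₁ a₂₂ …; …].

T1 = [4/5 -3/5 0; 3/5 4/5 0; 0 0 1]
T2·T1 = [-13/85 -84/85 0; 84/85 -13/85 0; 0 0 1]
T3·…·T1 = [-26/85 -168/85 0; -168/85 26/85 0; 0 0 1]
T4·…·T1 = [62/17 -44/17 0; -168/85 26/85 0; 0 0 1]

T = [62/17 -44/17 0; -168/85 26/85 0; 0 0 1]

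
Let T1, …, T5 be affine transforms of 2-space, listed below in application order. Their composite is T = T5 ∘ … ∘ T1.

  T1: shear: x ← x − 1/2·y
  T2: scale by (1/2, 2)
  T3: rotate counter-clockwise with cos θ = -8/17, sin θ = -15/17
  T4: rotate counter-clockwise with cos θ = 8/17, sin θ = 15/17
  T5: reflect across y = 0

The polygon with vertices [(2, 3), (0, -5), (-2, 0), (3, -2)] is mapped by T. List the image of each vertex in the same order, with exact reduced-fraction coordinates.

image vertices: (5921/1156, -906/289), (-8795/1156, 1910/289), (-161/289, -240/289), (-638/289, 1124/289)

T1 shear: x ← x − 1/2·y: (2, 3) → (1/2, 3); (0, -5) → (5/2, -5); (-2, 0) → (-2, 0); (3, -2) → (4, -2)
T2 scale by (1/2, 2): (1/2, 3) → (1/4, 6); (5/2, -5) → (5/4, -10); (-2, 0) → (-1, 0); (4, -2) → (2, -4)
T3 rotate counter-clockwise with cos θ = -8/17, sin θ = -15/17: (1/4, 6) → (88/17, -207/68); (5/4, -10) → (-160/17, 245/68); (-1, 0) → (8/17, 15/17); (2, -4) → (-76/17, 2/17)
T4 rotate counter-clockwise with cos θ = 8/17, sin θ = 15/17: (88/17, -207/68) → (5921/1156, 906/289); (-160/17, 245/68) → (-8795/1156, -1910/289); (8/17, 15/17) → (-161/289, 240/289); (-76/17, 2/17) → (-638/289, -1124/289)
T5 reflect across y = 0: (5921/1156, 906/289) → (5921/1156, -906/289); (-8795/1156, -1910/289) → (-8795/1156, 1910/289); (-161/289, 240/289) → (-161/289, -240/289); (-638/289, -1124/289) → (-638/289, 1124/289)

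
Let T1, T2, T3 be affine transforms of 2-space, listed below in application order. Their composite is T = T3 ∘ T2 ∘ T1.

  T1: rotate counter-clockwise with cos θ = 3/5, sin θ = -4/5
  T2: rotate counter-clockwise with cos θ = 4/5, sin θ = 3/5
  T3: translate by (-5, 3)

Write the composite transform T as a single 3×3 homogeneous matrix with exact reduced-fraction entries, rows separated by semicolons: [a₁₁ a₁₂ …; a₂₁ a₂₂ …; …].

T1 = [3/5 4/5 0; -4/5 3/5 0; 0 0 1]
T2·T1 = [24/25 7/25 0; -7/25 24/25 0; 0 0 1]
T3·…·T1 = [24/25 7/25 -5; -7/25 24/25 3; 0 0 1]

T = [24/25 7/25 -5; -7/25 24/25 3; 0 0 1]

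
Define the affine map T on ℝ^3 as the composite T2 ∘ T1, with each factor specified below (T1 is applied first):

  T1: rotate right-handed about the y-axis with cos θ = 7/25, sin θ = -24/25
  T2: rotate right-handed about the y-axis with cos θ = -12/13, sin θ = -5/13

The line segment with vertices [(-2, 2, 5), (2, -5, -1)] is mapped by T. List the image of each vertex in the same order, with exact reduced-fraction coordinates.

image vertices: (1673/325, 2, -514/325), (-661/325, -5, -302/325)

T1 rotate right-handed about the y-axis with cos θ = 7/25, sin θ = -24/25: (-2, 2, 5) → (-134/25, 2, -13/25); (2, -5, -1) → (38/25, -5, 41/25)
T2 rotate right-handed about the y-axis with cos θ = -12/13, sin θ = -5/13: (-134/25, 2, -13/25) → (1673/325, 2, -514/325); (38/25, -5, 41/25) → (-661/325, -5, -302/325)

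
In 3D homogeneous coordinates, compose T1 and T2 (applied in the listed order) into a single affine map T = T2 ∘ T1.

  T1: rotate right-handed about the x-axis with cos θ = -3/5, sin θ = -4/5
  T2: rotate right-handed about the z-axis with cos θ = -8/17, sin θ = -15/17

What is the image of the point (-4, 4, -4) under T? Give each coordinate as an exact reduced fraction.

T1 rotate right-handed about the x-axis with cos θ = -3/5, sin θ = -4/5: (-4, 4, -4) → (-4, -28/5, -4/5)
T2 rotate right-handed about the z-axis with cos θ = -8/17, sin θ = -15/17: (-4, -28/5, -4/5) → (-52/17, 524/85, -4/5)

T(p) = (-52/17, 524/85, -4/5)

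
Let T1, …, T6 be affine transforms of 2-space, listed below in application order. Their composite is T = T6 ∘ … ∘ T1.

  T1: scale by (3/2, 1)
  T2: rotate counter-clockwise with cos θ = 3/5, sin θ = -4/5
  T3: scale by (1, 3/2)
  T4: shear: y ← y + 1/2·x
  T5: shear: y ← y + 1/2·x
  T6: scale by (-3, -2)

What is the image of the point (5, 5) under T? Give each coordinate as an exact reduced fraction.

T1 scale by (3/2, 1): (5, 5) → (15/2, 5)
T2 rotate counter-clockwise with cos θ = 3/5, sin θ = -4/5: (15/2, 5) → (17/2, -3)
T3 scale by (1, 3/2): (17/2, -3) → (17/2, -9/2)
T4 shear: y ← y + 1/2·x: (17/2, -9/2) → (17/2, -1/4)
T5 shear: y ← y + 1/2·x: (17/2, -1/4) → (17/2, 4)
T6 scale by (-3, -2): (17/2, 4) → (-51/2, -8)

T(p) = (-51/2, -8)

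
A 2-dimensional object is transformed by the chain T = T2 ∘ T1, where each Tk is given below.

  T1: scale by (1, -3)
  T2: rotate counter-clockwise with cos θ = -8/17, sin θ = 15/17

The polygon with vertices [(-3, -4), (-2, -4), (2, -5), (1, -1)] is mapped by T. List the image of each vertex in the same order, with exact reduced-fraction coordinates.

T1 scale by (1, -3): (-3, -4) → (-3, 12); (-2, -4) → (-2, 12); (2, -5) → (2, 15); (1, -1) → (1, 3)
T2 rotate counter-clockwise with cos θ = -8/17, sin θ = 15/17: (-3, 12) → (-156/17, -141/17); (-2, 12) → (-164/17, -126/17); (2, 15) → (-241/17, -90/17); (1, 3) → (-53/17, -9/17)

image vertices: (-156/17, -141/17), (-164/17, -126/17), (-241/17, -90/17), (-53/17, -9/17)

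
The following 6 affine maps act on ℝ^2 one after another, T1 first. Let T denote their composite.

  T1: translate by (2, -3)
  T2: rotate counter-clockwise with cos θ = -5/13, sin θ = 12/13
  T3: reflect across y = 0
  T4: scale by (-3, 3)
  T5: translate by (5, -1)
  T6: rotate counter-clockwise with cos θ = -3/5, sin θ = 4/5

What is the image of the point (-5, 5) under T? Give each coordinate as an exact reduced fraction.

T1 translate by (2, -3): (-5, 5) → (-3, 2)
T2 rotate counter-clockwise with cos θ = -5/13, sin θ = 12/13: (-3, 2) → (-9/13, -46/13)
T3 reflect across y = 0: (-9/13, -46/13) → (-9/13, 46/13)
T4 scale by (-3, 3): (-9/13, 46/13) → (27/13, 138/13)
T5 translate by (5, -1): (27/13, 138/13) → (92/13, 125/13)
T6 rotate counter-clockwise with cos θ = -3/5, sin θ = 4/5: (92/13, 125/13) → (-776/65, -7/65)

T(p) = (-776/65, -7/65)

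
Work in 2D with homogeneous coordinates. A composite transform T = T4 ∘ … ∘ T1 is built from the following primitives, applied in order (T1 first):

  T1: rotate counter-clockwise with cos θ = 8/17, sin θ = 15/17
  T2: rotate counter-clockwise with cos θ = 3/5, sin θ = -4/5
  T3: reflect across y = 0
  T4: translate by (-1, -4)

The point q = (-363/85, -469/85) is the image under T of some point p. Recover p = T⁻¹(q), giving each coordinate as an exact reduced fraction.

p = (-3, 2)

T1 = [8/17 -15/17 0; 15/17 8/17 0; 0 0 1]
T2·T1 = [84/85 -13/85 0; 13/85 84/85 0; 0 0 1]
T3·…·T1 = [84/85 -13/85 0; -13/85 -84/85 0; 0 0 1]
T4·…·T1 = [84/85 -13/85 -1; -13/85 -84/85 -4; 0 0 1]
det M = -1; M⁻¹ = [84/85 -13/85 32/85; -13/85 -84/85 -349/85; 0 0 1]
M⁻¹ · (-363/85, -469/85)ᵀ = (-3, 2)ᵀ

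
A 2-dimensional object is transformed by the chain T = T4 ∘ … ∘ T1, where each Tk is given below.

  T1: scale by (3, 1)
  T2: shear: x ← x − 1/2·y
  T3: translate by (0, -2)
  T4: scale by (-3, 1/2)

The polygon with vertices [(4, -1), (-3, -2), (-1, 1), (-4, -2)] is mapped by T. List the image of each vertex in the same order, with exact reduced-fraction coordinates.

image vertices: (-75/2, -3/2), (24, -2), (21/2, -1/2), (33, -2)

T1 scale by (3, 1): (4, -1) → (12, -1); (-3, -2) → (-9, -2); (-1, 1) → (-3, 1); (-4, -2) → (-12, -2)
T2 shear: x ← x − 1/2·y: (12, -1) → (25/2, -1); (-9, -2) → (-8, -2); (-3, 1) → (-7/2, 1); (-12, -2) → (-11, -2)
T3 translate by (0, -2): (25/2, -1) → (25/2, -3); (-8, -2) → (-8, -4); (-7/2, 1) → (-7/2, -1); (-11, -2) → (-11, -4)
T4 scale by (-3, 1/2): (25/2, -3) → (-75/2, -3/2); (-8, -4) → (24, -2); (-7/2, -1) → (21/2, -1/2); (-11, -4) → (33, -2)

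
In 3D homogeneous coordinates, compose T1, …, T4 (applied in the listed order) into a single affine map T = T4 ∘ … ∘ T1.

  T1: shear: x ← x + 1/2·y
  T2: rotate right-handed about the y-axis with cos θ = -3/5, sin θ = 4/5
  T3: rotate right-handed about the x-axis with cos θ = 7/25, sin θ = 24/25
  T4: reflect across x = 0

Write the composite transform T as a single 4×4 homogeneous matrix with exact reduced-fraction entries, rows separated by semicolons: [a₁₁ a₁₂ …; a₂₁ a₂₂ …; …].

T1 = [1 1/2 0 0; 0 1 0 0; 0 0 1 0; 0 0 0 1]
T2·T1 = [-3/5 -3/10 4/5 0; 0 1 0 0; -4/5 -2/5 -3/5 0; 0 0 0 1]
T3·…·T1 = [-3/5 -3/10 4/5 0; 96/125 83/125 72/125 0; -28/125 106/125 -21/125 0; 0 0 0 1]
T4·…·T1 = [3/5 3/10 -4/5 0; 96/125 83/125 72/125 0; -28/125 106/125 -21/125 0; 0 0 0 1]

T = [3/5 3/10 -4/5 0; 96/125 83/125 72/125 0; -28/125 106/125 -21/125 0; 0 0 0 1]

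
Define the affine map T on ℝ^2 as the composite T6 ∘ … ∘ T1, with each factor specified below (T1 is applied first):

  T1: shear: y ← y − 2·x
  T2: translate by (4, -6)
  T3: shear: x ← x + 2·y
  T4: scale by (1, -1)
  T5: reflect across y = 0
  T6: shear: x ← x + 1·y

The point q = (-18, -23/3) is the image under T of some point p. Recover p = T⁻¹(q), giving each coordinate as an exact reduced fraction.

p = (1, 1/3)

T1 = [1 0 0; -2 1 0; 0 0 1]
T2·T1 = [1 0 4; -2 1 -6; 0 0 1]
T3·…·T1 = [-3 2 -8; -2 1 -6; 0 0 1]
T4·…·T1 = [-3 2 -8; 2 -1 6; 0 0 1]
T5·…·T1 = [-3 2 -8; -2 1 -6; 0 0 1]
T6·…·T1 = [-5 3 -14; -2 1 -6; 0 0 1]
det M = 1; M⁻¹ = [1 -3 -4; 2 -5 -2; 0 0 1]
M⁻¹ · (-18, -23/3)ᵀ = (1, 1/3)ᵀ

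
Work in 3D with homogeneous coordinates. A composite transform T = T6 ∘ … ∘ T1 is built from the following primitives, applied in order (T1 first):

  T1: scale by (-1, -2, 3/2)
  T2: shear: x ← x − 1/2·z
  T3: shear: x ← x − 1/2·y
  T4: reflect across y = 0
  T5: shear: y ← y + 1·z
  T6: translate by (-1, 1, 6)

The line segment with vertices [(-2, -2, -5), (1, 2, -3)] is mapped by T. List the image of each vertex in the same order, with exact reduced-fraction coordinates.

T1 scale by (-1, -2, 3/2): (-2, -2, -5) → (2, 4, -15/2); (1, 2, -3) → (-1, -4, -9/2)
T2 shear: x ← x − 1/2·z: (2, 4, -15/2) → (23/4, 4, -15/2); (-1, -4, -9/2) → (5/4, -4, -9/2)
T3 shear: x ← x − 1/2·y: (23/4, 4, -15/2) → (15/4, 4, -15/2); (5/4, -4, -9/2) → (13/4, -4, -9/2)
T4 reflect across y = 0: (15/4, 4, -15/2) → (15/4, -4, -15/2); (13/4, -4, -9/2) → (13/4, 4, -9/2)
T5 shear: y ← y + 1·z: (15/4, -4, -15/2) → (15/4, -23/2, -15/2); (13/4, 4, -9/2) → (13/4, -1/2, -9/2)
T6 translate by (-1, 1, 6): (15/4, -23/2, -15/2) → (11/4, -21/2, -3/2); (13/4, -1/2, -9/2) → (9/4, 1/2, 3/2)

image vertices: (11/4, -21/2, -3/2), (9/4, 1/2, 3/2)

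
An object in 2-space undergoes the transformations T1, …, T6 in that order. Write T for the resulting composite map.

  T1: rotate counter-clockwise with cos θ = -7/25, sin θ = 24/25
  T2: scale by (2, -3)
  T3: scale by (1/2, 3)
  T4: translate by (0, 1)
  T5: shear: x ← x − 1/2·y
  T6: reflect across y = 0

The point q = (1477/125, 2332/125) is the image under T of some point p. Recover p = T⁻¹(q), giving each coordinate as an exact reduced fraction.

p = (7/5, -3)

T1 = [-7/25 -24/25 0; 24/25 -7/25 0; 0 0 1]
T2·T1 = [-14/25 -48/25 0; -72/25 21/25 0; 0 0 1]
T3·…·T1 = [-7/25 -24/25 0; -216/25 63/25 0; 0 0 1]
T4·…·T1 = [-7/25 -24/25 0; -216/25 63/25 1; 0 0 1]
T5·…·T1 = [101/25 -111/50 -1/2; -216/25 63/25 1; 0 0 1]
T6·…·T1 = [101/25 -111/50 -1/2; 216/25 -63/25 -1; 0 0 1]
det M = 9; M⁻¹ = [-7/25 37/150 8/75; -24/25 101/225 -7/225; 0 0 1]
M⁻¹ · (1477/125, 2332/125)ᵀ = (7/5, -3)ᵀ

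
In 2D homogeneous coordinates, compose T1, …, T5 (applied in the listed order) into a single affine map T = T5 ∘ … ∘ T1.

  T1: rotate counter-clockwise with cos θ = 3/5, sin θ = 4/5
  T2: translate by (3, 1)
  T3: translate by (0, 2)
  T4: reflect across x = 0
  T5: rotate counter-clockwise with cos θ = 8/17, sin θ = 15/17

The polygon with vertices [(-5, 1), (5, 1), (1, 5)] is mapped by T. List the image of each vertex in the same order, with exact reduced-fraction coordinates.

image vertices: (62/85, 44/85), (-778/85, -86/85), (-494/85, 302/85)

T1 rotate counter-clockwise with cos θ = 3/5, sin θ = 4/5: (-5, 1) → (-19/5, -17/5); (5, 1) → (11/5, 23/5); (1, 5) → (-17/5, 19/5)
T2 translate by (3, 1): (-19/5, -17/5) → (-4/5, -12/5); (11/5, 23/5) → (26/5, 28/5); (-17/5, 19/5) → (-2/5, 24/5)
T3 translate by (0, 2): (-4/5, -12/5) → (-4/5, -2/5); (26/5, 28/5) → (26/5, 38/5); (-2/5, 24/5) → (-2/5, 34/5)
T4 reflect across x = 0: (-4/5, -2/5) → (4/5, -2/5); (26/5, 38/5) → (-26/5, 38/5); (-2/5, 34/5) → (2/5, 34/5)
T5 rotate counter-clockwise with cos θ = 8/17, sin θ = 15/17: (4/5, -2/5) → (62/85, 44/85); (-26/5, 38/5) → (-778/85, -86/85); (2/5, 34/5) → (-494/85, 302/85)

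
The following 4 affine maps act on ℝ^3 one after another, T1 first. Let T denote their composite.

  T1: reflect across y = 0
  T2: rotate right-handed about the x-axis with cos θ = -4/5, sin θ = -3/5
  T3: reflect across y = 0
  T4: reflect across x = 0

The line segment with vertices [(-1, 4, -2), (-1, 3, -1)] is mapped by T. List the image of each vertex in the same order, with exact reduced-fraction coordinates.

image vertices: (1, -2, 4), (1, -9/5, 13/5)

T1 reflect across y = 0: (-1, 4, -2) → (-1, -4, -2); (-1, 3, -1) → (-1, -3, -1)
T2 rotate right-handed about the x-axis with cos θ = -4/5, sin θ = -3/5: (-1, -4, -2) → (-1, 2, 4); (-1, -3, -1) → (-1, 9/5, 13/5)
T3 reflect across y = 0: (-1, 2, 4) → (-1, -2, 4); (-1, 9/5, 13/5) → (-1, -9/5, 13/5)
T4 reflect across x = 0: (-1, -2, 4) → (1, -2, 4); (-1, -9/5, 13/5) → (1, -9/5, 13/5)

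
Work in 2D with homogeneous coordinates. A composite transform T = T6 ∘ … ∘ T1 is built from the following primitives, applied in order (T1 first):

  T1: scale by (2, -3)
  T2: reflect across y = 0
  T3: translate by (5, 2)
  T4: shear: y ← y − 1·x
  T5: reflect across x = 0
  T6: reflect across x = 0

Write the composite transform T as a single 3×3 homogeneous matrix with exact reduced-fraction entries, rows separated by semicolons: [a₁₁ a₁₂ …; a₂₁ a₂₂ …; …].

T1 = [2 0 0; 0 -3 0; 0 0 1]
T2·T1 = [2 0 0; 0 3 0; 0 0 1]
T3·…·T1 = [2 0 5; 0 3 2; 0 0 1]
T4·…·T1 = [2 0 5; -2 3 -3; 0 0 1]
T5·…·T1 = [-2 0 -5; -2 3 -3; 0 0 1]
T6·…·T1 = [2 0 5; -2 3 -3; 0 0 1]

T = [2 0 5; -2 3 -3; 0 0 1]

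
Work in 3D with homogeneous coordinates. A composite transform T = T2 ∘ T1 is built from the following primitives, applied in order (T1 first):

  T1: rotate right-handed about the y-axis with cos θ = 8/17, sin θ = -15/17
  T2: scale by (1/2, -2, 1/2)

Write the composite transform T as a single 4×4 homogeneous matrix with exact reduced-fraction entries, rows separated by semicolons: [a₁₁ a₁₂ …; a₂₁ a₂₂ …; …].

T1 = [8/17 0 -15/17 0; 0 1 0 0; 15/17 0 8/17 0; 0 0 0 1]
T2·T1 = [4/17 0 -15/34 0; 0 -2 0 0; 15/34 0 4/17 0; 0 0 0 1]

T = [4/17 0 -15/34 0; 0 -2 0 0; 15/34 0 4/17 0; 0 0 0 1]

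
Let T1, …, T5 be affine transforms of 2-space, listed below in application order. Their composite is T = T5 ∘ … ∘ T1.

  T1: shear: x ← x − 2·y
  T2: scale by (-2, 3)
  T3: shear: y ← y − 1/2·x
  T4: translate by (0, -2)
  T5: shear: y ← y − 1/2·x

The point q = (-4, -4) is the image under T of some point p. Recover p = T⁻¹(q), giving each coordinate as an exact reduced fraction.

T1 = [1 -2 0; 0 1 0; 0 0 1]
T2·T1 = [-2 4 0; 0 3 0; 0 0 1]
T3·…·T1 = [-2 4 0; 1 1 0; 0 0 1]
T4·…·T1 = [-2 4 0; 1 1 -2; 0 0 1]
T5·…·T1 = [-2 4 0; 2 -1 -2; 0 0 1]
det M = -6; M⁻¹ = [1/6 2/3 4/3; 1/3 1/3 2/3; 0 0 1]
M⁻¹ · (-4, -4)ᵀ = (-2, -2)ᵀ

p = (-2, -2)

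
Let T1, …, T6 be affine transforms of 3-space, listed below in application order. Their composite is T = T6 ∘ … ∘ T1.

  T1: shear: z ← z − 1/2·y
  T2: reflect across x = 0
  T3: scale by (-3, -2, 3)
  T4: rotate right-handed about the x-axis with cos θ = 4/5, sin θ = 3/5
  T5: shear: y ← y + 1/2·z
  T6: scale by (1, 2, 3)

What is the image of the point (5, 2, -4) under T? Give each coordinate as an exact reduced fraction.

T1 shear: z ← z − 1/2·y: (5, 2, -4) → (5, 2, -5)
T2 reflect across x = 0: (5, 2, -5) → (-5, 2, -5)
T3 scale by (-3, -2, 3): (-5, 2, -5) → (15, -4, -15)
T4 rotate right-handed about the x-axis with cos θ = 4/5, sin θ = 3/5: (15, -4, -15) → (15, 29/5, -72/5)
T5 shear: y ← y + 1/2·z: (15, 29/5, -72/5) → (15, -7/5, -72/5)
T6 scale by (1, 2, 3): (15, -7/5, -72/5) → (15, -14/5, -216/5)

T(p) = (15, -14/5, -216/5)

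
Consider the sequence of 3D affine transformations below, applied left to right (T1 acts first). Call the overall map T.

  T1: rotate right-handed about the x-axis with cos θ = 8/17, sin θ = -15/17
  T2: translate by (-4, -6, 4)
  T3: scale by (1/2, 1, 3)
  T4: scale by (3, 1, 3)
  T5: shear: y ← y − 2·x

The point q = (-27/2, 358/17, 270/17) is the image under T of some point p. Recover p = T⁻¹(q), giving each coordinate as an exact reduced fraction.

T1 = [1 0 0 0; 0 8/17 15/17 0; 0 -15/17 8/17 0; 0 0 0 1]
T2·T1 = [1 0 0 -4; 0 8/17 15/17 -6; 0 -15/17 8/17 4; 0 0 0 1]
T3·…·T1 = [1/2 0 0 -2; 0 8/17 15/17 -6; 0 -45/17 24/17 12; 0 0 0 1]
T4·…·T1 = [3/2 0 0 -6; 0 8/17 15/17 -6; 0 -135/17 72/17 36; 0 0 0 1]
T5·…·T1 = [3/2 0 0 -6; -3 8/17 15/17 6; 0 -135/17 72/17 36; 0 0 0 1]
det M = 27/2; M⁻¹ = [2/3 0 0 4; 16/17 8/17 -5/51 108/17; 30/17 15/17 8/153 58/17; 0 0 0 1]
M⁻¹ · (-27/2, 358/17, 270/17)ᵀ = (-5, 2, -1)ᵀ

p = (-5, 2, -1)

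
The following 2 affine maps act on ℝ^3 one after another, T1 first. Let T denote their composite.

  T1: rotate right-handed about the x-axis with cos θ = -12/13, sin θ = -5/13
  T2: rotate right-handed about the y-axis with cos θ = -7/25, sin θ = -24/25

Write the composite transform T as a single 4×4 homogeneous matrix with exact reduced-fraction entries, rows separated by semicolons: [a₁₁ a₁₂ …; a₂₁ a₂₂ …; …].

T1 = [1 0 0 0; 0 -12/13 5/13 0; 0 -5/13 -12/13 0; 0 0 0 1]
T2·T1 = [-7/25 24/65 288/325 0; 0 -12/13 5/13 0; 24/25 7/65 84/325 0; 0 0 0 1]

T = [-7/25 24/65 288/325 0; 0 -12/13 5/13 0; 24/25 7/65 84/325 0; 0 0 0 1]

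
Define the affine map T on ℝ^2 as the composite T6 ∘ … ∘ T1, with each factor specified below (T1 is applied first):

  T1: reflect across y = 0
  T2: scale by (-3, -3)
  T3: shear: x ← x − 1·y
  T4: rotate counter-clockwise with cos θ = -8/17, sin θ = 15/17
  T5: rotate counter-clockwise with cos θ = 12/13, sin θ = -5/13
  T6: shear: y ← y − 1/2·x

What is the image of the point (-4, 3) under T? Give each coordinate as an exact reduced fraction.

T(p) = (-2043/221, 2985/442)

T1 reflect across y = 0: (-4, 3) → (-4, -3)
T2 scale by (-3, -3): (-4, -3) → (12, 9)
T3 shear: x ← x − 1·y: (12, 9) → (3, 9)
T4 rotate counter-clockwise with cos θ = -8/17, sin θ = 15/17: (3, 9) → (-159/17, -27/17)
T5 rotate counter-clockwise with cos θ = 12/13, sin θ = -5/13: (-159/17, -27/17) → (-2043/221, 471/221)
T6 shear: y ← y − 1/2·x: (-2043/221, 471/221) → (-2043/221, 2985/442)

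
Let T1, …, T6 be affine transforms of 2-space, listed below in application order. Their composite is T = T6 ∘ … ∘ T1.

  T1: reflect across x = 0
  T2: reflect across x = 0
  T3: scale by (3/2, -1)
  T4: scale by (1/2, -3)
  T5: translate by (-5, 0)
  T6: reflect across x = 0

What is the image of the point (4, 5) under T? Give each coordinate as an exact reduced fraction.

T1 reflect across x = 0: (4, 5) → (-4, 5)
T2 reflect across x = 0: (-4, 5) → (4, 5)
T3 scale by (3/2, -1): (4, 5) → (6, -5)
T4 scale by (1/2, -3): (6, -5) → (3, 15)
T5 translate by (-5, 0): (3, 15) → (-2, 15)
T6 reflect across x = 0: (-2, 15) → (2, 15)

T(p) = (2, 15)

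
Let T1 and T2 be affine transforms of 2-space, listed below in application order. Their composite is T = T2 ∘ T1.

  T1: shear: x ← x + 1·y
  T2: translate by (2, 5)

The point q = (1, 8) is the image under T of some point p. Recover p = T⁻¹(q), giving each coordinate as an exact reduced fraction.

p = (-4, 3)

T1 = [1 1 0; 0 1 0; 0 0 1]
T2·T1 = [1 1 2; 0 1 5; 0 0 1]
det M = 1; M⁻¹ = [1 -1 3; 0 1 -5; 0 0 1]
M⁻¹ · (1, 8)ᵀ = (-4, 3)ᵀ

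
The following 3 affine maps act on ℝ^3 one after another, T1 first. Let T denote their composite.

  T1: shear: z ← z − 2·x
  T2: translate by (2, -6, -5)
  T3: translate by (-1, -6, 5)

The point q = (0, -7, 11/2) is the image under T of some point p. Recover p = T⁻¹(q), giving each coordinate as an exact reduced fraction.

p = (-1, 5, 7/2)

T1 = [1 0 0 0; 0 1 0 0; -2 0 1 0; 0 0 0 1]
T2·T1 = [1 0 0 2; 0 1 0 -6; -2 0 1 -5; 0 0 0 1]
T3·…·T1 = [1 0 0 1; 0 1 0 -12; -2 0 1 0; 0 0 0 1]
det M = 1; M⁻¹ = [1 0 0 -1; 0 1 0 12; 2 0 1 -2; 0 0 0 1]
M⁻¹ · (0, -7, 11/2)ᵀ = (-1, 5, 7/2)ᵀ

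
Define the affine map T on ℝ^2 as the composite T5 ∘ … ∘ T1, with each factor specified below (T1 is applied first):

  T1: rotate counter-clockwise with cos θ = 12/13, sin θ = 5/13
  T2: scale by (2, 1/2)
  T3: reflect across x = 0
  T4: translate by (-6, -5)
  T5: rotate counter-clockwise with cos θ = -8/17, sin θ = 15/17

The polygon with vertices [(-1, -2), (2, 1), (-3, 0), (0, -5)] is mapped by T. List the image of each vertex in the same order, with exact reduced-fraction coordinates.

image vertices: (3569/442, -474/221), (1738/221, -1308/221), (2271/442, 490/221), (2449/221, -1160/221)

T1 rotate counter-clockwise with cos θ = 12/13, sin θ = 5/13: (-1, -2) → (-2/13, -29/13); (2, 1) → (19/13, 22/13); (-3, 0) → (-36/13, -15/13); (0, -5) → (25/13, -60/13)
T2 scale by (2, 1/2): (-2/13, -29/13) → (-4/13, -29/26); (19/13, 22/13) → (38/13, 11/13); (-36/13, -15/13) → (-72/13, -15/26); (25/13, -60/13) → (50/13, -30/13)
T3 reflect across x = 0: (-4/13, -29/26) → (4/13, -29/26); (38/13, 11/13) → (-38/13, 11/13); (-72/13, -15/26) → (72/13, -15/26); (50/13, -30/13) → (-50/13, -30/13)
T4 translate by (-6, -5): (4/13, -29/26) → (-74/13, -159/26); (-38/13, 11/13) → (-116/13, -54/13); (72/13, -15/26) → (-6/13, -145/26); (-50/13, -30/13) → (-128/13, -95/13)
T5 rotate counter-clockwise with cos θ = -8/17, sin θ = 15/17: (-74/13, -159/26) → (3569/442, -474/221); (-116/13, -54/13) → (1738/221, -1308/221); (-6/13, -145/26) → (2271/442, 490/221); (-128/13, -95/13) → (2449/221, -1160/221)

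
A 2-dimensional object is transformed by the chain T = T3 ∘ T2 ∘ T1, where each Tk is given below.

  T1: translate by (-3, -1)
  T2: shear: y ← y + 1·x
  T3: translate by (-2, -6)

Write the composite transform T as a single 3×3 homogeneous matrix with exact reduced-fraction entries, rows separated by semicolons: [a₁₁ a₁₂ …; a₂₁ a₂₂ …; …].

T1 = [1 0 -3; 0 1 -1; 0 0 1]
T2·T1 = [1 0 -3; 1 1 -4; 0 0 1]
T3·…·T1 = [1 0 -5; 1 1 -10; 0 0 1]

T = [1 0 -5; 1 1 -10; 0 0 1]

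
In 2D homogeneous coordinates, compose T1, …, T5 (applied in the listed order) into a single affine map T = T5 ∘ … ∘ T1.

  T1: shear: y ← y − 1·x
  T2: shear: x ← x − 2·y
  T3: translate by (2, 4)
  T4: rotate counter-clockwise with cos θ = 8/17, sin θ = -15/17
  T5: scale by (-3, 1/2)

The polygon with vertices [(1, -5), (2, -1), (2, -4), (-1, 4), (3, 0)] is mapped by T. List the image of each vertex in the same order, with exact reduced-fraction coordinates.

T1 shear: y ← y − 1·x: (1, -5) → (1, -6); (2, -1) → (2, -3); (2, -4) → (2, -6); (-1, 4) → (-1, 5); (3, 0) → (3, -3)
T2 shear: x ← x − 2·y: (1, -6) → (13, -6); (2, -3) → (8, -3); (2, -6) → (14, -6); (-1, 5) → (-11, 5); (3, -3) → (9, -3)
T3 translate by (2, 4): (13, -6) → (15, -2); (8, -3) → (10, 1); (14, -6) → (16, -2); (-11, 5) → (-9, 9); (9, -3) → (11, 1)
T4 rotate counter-clockwise with cos θ = 8/17, sin θ = -15/17: (15, -2) → (90/17, -241/17); (10, 1) → (95/17, -142/17); (16, -2) → (98/17, -256/17); (-9, 9) → (63/17, 207/17); (11, 1) → (103/17, -157/17)
T5 scale by (-3, 1/2): (90/17, -241/17) → (-270/17, -241/34); (95/17, -142/17) → (-285/17, -71/17); (98/17, -256/17) → (-294/17, -128/17); (63/17, 207/17) → (-189/17, 207/34); (103/17, -157/17) → (-309/17, -157/34)

image vertices: (-270/17, -241/34), (-285/17, -71/17), (-294/17, -128/17), (-189/17, 207/34), (-309/17, -157/34)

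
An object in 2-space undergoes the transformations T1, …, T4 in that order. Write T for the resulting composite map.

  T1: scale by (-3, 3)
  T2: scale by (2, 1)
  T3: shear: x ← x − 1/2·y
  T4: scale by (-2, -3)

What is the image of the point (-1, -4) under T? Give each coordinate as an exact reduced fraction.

T(p) = (-24, 36)

T1 scale by (-3, 3): (-1, -4) → (3, -12)
T2 scale by (2, 1): (3, -12) → (6, -12)
T3 shear: x ← x − 1/2·y: (6, -12) → (12, -12)
T4 scale by (-2, -3): (12, -12) → (-24, 36)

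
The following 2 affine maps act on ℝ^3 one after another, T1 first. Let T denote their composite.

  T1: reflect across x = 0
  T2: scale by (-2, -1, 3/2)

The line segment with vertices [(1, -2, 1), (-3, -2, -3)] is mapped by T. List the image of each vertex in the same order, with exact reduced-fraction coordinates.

T1 reflect across x = 0: (1, -2, 1) → (-1, -2, 1); (-3, -2, -3) → (3, -2, -3)
T2 scale by (-2, -1, 3/2): (-1, -2, 1) → (2, 2, 3/2); (3, -2, -3) → (-6, 2, -9/2)

image vertices: (2, 2, 3/2), (-6, 2, -9/2)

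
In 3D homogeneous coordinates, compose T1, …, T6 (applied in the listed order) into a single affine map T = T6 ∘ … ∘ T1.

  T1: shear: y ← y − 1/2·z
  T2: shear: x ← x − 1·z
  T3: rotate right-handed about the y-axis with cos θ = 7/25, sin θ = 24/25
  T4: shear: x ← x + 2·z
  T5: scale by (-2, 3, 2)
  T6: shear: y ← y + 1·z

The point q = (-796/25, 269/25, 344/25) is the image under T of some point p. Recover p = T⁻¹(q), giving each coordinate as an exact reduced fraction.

T1 = [1 0 0 0; 0 1 -1/2 0; 0 0 1 0; 0 0 0 1]
T2·T1 = [1 0 -1 0; 0 1 -1/2 0; 0 0 1 0; 0 0 0 1]
T3·…·T1 = [7/25 0 17/25 0; 0 1 -1/2 0; -24/25 0 31/25 0; 0 0 0 1]
T4·…·T1 = [-41/25 0 79/25 0; 0 1 -1/2 0; -24/25 0 31/25 0; 0 0 0 1]
T5·…·T1 = [82/25 0 -158/25 0; 0 3 -3/2 0; -48/25 0 62/25 0; 0 0 0 1]
T6·…·T1 = [82/25 0 -158/25 0; -48/25 3 49/50 0; -48/25 0 62/25 0; 0 0 0 1]
det M = -12; M⁻¹ = [-31/50 0 -79/50 0; -6/25 1/3 -223/300 0; -12/25 0 -41/50 0; 0 0 0 1]
M⁻¹ · (-796/25, 269/25, 344/25)ᵀ = (-2, 1, 4)ᵀ

p = (-2, 1, 4)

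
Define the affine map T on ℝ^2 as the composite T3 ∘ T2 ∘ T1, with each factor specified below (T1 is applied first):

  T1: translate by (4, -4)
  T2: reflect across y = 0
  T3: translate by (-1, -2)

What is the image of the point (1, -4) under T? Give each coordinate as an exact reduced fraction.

T(p) = (4, 6)

T1 translate by (4, -4): (1, -4) → (5, -8)
T2 reflect across y = 0: (5, -8) → (5, 8)
T3 translate by (-1, -2): (5, 8) → (4, 6)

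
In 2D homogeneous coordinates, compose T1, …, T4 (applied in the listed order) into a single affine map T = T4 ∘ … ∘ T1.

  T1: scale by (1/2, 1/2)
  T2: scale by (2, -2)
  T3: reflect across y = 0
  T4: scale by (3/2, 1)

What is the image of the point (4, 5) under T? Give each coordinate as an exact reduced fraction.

T(p) = (6, 5)

T1 scale by (1/2, 1/2): (4, 5) → (2, 5/2)
T2 scale by (2, -2): (2, 5/2) → (4, -5)
T3 reflect across y = 0: (4, -5) → (4, 5)
T4 scale by (3/2, 1): (4, 5) → (6, 5)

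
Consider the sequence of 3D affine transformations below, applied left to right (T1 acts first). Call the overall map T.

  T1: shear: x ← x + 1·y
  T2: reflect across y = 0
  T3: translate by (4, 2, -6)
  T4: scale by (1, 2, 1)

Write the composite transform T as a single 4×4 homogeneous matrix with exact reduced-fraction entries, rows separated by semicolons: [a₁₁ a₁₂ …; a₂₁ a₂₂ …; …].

T = [1 1 0 4; 0 -2 0 4; 0 0 1 -6; 0 0 0 1]

T1 = [1 1 0 0; 0 1 0 0; 0 0 1 0; 0 0 0 1]
T2·T1 = [1 1 0 0; 0 -1 0 0; 0 0 1 0; 0 0 0 1]
T3·…·T1 = [1 1 0 4; 0 -1 0 2; 0 0 1 -6; 0 0 0 1]
T4·…·T1 = [1 1 0 4; 0 -2 0 4; 0 0 1 -6; 0 0 0 1]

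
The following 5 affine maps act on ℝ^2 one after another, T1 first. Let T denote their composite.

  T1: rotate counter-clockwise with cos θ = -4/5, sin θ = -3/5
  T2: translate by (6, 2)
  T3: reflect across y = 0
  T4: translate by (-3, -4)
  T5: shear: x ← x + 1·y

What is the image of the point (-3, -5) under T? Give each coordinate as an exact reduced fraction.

T1 rotate counter-clockwise with cos θ = -4/5, sin θ = -3/5: (-3, -5) → (-3/5, 29/5)
T2 translate by (6, 2): (-3/5, 29/5) → (27/5, 39/5)
T3 reflect across y = 0: (27/5, 39/5) → (27/5, -39/5)
T4 translate by (-3, -4): (27/5, -39/5) → (12/5, -59/5)
T5 shear: x ← x + 1·y: (12/5, -59/5) → (-47/5, -59/5)

T(p) = (-47/5, -59/5)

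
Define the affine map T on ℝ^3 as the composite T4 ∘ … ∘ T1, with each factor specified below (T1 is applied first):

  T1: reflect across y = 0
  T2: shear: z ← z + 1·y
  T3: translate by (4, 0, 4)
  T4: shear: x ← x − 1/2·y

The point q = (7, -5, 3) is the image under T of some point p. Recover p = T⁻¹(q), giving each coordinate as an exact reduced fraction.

p = (1/2, 5, 4)

T1 = [1 0 0 0; 0 -1 0 0; 0 0 1 0; 0 0 0 1]
T2·T1 = [1 0 0 0; 0 -1 0 0; 0 -1 1 0; 0 0 0 1]
T3·…·T1 = [1 0 0 4; 0 -1 0 0; 0 -1 1 4; 0 0 0 1]
T4·…·T1 = [1 1/2 0 4; 0 -1 0 0; 0 -1 1 4; 0 0 0 1]
det M = -1; M⁻¹ = [1 1/2 0 -4; 0 -1 0 0; 0 -1 1 -4; 0 0 0 1]
M⁻¹ · (7, -5, 3)ᵀ = (1/2, 5, 4)ᵀ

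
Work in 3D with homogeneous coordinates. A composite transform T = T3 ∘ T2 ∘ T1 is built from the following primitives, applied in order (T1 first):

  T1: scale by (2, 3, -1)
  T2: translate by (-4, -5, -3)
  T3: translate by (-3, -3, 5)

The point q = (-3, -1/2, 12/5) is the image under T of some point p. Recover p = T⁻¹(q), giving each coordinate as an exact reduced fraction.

p = (2, 5/2, -2/5)

T1 = [2 0 0 0; 0 3 0 0; 0 0 -1 0; 0 0 0 1]
T2·T1 = [2 0 0 -4; 0 3 0 -5; 0 0 -1 -3; 0 0 0 1]
T3·…·T1 = [2 0 0 -7; 0 3 0 -8; 0 0 -1 2; 0 0 0 1]
det M = -6; M⁻¹ = [1/2 0 0 7/2; 0 1/3 0 8/3; 0 0 -1 2; 0 0 0 1]
M⁻¹ · (-3, -1/2, 12/5)ᵀ = (2, 5/2, -2/5)ᵀ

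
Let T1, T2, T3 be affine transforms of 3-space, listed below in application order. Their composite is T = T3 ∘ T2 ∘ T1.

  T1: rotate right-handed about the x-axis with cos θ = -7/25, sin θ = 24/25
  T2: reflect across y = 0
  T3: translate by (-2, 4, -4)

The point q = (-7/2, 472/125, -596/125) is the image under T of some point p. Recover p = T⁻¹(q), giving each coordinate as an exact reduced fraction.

T1 = [1 0 0 0; 0 -7/25 -24/25 0; 0 24/25 -7/25 0; 0 0 0 1]
T2·T1 = [1 0 0 0; 0 7/25 24/25 0; 0 24/25 -7/25 0; 0 0 0 1]
T3·…·T1 = [1 0 0 -2; 0 7/25 24/25 4; 0 24/25 -7/25 -4; 0 0 0 1]
det M = -1; M⁻¹ = [1 0 0 2; 0 7/25 24/25 68/25; 0 24/25 -7/25 -124/25; 0 0 0 1]
M⁻¹ · (-7/2, 472/125, -596/125)ᵀ = (-3/2, -4/5, 0)ᵀ

p = (-3/2, -4/5, 0)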